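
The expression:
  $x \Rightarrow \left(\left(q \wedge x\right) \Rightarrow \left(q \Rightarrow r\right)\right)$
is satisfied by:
  {r: True, q: False, x: False}
  {q: False, x: False, r: False}
  {r: True, x: True, q: False}
  {x: True, q: False, r: False}
  {r: True, q: True, x: False}
  {q: True, r: False, x: False}
  {r: True, x: True, q: True}


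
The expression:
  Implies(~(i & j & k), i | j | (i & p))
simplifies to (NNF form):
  i | j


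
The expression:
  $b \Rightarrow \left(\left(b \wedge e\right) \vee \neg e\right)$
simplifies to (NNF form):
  $\text{True}$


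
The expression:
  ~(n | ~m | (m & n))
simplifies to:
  m & ~n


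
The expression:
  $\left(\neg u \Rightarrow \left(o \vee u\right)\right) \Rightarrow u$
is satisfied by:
  {u: True, o: False}
  {o: False, u: False}
  {o: True, u: True}


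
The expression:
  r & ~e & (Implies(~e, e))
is never true.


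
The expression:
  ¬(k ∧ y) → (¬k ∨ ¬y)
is always true.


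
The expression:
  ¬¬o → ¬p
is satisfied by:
  {p: False, o: False}
  {o: True, p: False}
  {p: True, o: False}


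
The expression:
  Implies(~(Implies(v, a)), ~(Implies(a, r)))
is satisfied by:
  {a: True, v: False}
  {v: False, a: False}
  {v: True, a: True}


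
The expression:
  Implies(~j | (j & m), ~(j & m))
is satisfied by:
  {m: False, j: False}
  {j: True, m: False}
  {m: True, j: False}


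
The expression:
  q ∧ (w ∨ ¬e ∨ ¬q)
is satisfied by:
  {w: True, q: True, e: False}
  {q: True, e: False, w: False}
  {w: True, e: True, q: True}


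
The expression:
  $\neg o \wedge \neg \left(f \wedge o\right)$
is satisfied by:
  {o: False}


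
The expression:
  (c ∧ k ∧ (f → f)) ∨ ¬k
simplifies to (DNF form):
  c ∨ ¬k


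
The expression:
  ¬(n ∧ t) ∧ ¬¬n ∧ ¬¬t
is never true.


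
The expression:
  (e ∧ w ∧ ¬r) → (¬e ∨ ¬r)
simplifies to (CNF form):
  True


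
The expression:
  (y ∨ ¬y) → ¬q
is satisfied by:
  {q: False}


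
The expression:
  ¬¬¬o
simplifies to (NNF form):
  ¬o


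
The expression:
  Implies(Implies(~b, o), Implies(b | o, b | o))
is always true.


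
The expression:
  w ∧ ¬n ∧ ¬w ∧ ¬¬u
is never true.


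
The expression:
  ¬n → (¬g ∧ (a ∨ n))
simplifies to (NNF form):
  n ∨ (a ∧ ¬g)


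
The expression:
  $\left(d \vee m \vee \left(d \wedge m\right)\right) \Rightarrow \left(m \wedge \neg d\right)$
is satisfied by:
  {d: False}


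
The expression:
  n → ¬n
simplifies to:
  ¬n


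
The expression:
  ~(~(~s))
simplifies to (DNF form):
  ~s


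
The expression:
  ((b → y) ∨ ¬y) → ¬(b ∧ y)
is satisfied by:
  {y: False, b: False}
  {b: True, y: False}
  {y: True, b: False}


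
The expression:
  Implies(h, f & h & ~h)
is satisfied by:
  {h: False}


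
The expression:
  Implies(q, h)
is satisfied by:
  {h: True, q: False}
  {q: False, h: False}
  {q: True, h: True}


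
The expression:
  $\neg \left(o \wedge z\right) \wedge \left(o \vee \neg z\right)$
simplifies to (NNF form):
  $\neg z$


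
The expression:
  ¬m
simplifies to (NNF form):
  ¬m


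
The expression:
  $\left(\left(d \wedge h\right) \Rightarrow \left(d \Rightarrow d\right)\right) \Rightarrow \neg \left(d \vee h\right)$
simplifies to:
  $\neg d \wedge \neg h$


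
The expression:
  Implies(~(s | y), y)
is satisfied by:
  {y: True, s: True}
  {y: True, s: False}
  {s: True, y: False}


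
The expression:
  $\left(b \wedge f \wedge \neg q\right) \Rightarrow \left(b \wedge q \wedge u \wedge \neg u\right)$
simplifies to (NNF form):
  $q \vee \neg b \vee \neg f$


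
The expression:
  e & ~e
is never true.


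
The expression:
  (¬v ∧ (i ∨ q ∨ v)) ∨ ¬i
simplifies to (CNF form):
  ¬i ∨ ¬v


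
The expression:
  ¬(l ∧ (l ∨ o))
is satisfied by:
  {l: False}


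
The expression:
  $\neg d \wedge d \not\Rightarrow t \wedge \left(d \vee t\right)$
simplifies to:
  $\text{False}$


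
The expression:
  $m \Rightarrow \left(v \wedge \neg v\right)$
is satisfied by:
  {m: False}


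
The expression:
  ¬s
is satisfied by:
  {s: False}


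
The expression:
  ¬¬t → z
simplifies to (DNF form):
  z ∨ ¬t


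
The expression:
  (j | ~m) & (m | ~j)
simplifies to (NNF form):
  (j & m) | (~j & ~m)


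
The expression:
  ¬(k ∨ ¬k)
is never true.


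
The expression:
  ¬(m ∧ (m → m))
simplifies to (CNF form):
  ¬m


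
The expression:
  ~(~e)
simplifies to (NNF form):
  e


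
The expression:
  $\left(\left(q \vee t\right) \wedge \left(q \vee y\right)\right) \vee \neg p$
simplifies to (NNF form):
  $q \vee \left(t \wedge y\right) \vee \neg p$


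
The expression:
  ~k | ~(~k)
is always true.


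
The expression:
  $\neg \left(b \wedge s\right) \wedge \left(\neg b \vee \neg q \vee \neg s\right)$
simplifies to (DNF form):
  $\neg b \vee \neg s$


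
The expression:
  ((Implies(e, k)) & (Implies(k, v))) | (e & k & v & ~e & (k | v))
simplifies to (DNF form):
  (k & v) | (~e & ~k)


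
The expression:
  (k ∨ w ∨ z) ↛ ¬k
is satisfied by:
  {k: True}


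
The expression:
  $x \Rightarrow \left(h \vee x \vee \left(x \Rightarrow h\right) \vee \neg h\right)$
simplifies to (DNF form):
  $\text{True}$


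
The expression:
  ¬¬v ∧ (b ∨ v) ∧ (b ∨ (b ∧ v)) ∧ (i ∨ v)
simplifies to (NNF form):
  b ∧ v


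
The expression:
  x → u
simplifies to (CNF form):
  u ∨ ¬x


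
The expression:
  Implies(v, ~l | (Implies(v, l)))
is always true.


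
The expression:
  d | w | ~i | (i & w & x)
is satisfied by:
  {d: True, w: True, i: False}
  {d: True, w: False, i: False}
  {w: True, d: False, i: False}
  {d: False, w: False, i: False}
  {i: True, d: True, w: True}
  {i: True, d: True, w: False}
  {i: True, w: True, d: False}


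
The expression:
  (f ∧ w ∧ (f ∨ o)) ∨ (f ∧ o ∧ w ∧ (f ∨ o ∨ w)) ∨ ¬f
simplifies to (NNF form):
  w ∨ ¬f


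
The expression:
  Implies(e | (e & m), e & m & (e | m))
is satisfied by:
  {m: True, e: False}
  {e: False, m: False}
  {e: True, m: True}


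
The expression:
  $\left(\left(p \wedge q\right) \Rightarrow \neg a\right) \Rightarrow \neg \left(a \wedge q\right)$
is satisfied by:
  {p: True, q: False, a: False}
  {p: False, q: False, a: False}
  {a: True, p: True, q: False}
  {a: True, p: False, q: False}
  {q: True, p: True, a: False}
  {q: True, p: False, a: False}
  {q: True, a: True, p: True}


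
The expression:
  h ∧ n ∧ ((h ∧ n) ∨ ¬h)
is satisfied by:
  {h: True, n: True}


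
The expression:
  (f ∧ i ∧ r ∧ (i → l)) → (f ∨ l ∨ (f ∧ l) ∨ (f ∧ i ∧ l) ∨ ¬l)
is always true.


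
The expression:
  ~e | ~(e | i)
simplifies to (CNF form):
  ~e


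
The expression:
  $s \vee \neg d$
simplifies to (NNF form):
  $s \vee \neg d$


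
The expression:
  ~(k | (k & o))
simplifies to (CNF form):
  ~k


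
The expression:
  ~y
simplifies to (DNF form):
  ~y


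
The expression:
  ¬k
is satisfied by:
  {k: False}


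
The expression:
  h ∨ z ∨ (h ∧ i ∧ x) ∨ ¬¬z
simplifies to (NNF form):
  h ∨ z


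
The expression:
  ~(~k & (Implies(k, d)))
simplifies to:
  k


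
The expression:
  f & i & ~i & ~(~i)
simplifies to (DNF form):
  False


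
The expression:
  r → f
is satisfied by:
  {f: True, r: False}
  {r: False, f: False}
  {r: True, f: True}


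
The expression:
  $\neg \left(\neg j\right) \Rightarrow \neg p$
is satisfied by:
  {p: False, j: False}
  {j: True, p: False}
  {p: True, j: False}


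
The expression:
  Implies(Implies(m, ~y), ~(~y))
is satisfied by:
  {y: True}


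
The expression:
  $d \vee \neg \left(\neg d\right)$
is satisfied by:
  {d: True}


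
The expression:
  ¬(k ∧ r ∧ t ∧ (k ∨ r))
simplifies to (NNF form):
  ¬k ∨ ¬r ∨ ¬t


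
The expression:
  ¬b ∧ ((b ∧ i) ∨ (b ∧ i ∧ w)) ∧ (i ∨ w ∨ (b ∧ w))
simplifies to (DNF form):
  False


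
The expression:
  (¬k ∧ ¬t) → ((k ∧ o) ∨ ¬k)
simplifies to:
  True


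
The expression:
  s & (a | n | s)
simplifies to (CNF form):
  s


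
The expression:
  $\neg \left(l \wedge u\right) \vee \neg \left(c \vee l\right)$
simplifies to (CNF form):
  $\neg l \vee \neg u$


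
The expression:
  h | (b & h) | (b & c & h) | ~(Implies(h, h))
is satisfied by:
  {h: True}


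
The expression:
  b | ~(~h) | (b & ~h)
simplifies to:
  b | h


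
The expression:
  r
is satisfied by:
  {r: True}


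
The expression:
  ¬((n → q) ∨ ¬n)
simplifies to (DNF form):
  n ∧ ¬q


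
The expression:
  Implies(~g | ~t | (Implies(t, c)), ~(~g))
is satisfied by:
  {g: True}


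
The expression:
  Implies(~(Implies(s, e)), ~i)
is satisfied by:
  {e: True, s: False, i: False}
  {s: False, i: False, e: False}
  {i: True, e: True, s: False}
  {i: True, s: False, e: False}
  {e: True, s: True, i: False}
  {s: True, e: False, i: False}
  {i: True, s: True, e: True}


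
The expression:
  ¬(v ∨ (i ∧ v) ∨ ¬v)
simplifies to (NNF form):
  False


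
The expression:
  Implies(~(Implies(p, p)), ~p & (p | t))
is always true.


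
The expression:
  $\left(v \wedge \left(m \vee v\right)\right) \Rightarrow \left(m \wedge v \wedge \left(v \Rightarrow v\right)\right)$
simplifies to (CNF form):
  $m \vee \neg v$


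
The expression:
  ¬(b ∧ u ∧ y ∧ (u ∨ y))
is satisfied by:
  {u: False, y: False, b: False}
  {b: True, u: False, y: False}
  {y: True, u: False, b: False}
  {b: True, y: True, u: False}
  {u: True, b: False, y: False}
  {b: True, u: True, y: False}
  {y: True, u: True, b: False}


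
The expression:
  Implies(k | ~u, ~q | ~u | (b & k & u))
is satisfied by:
  {b: True, u: False, k: False, q: False}
  {b: False, u: False, k: False, q: False}
  {b: True, q: True, u: False, k: False}
  {q: True, b: False, u: False, k: False}
  {b: True, k: True, q: False, u: False}
  {k: True, q: False, u: False, b: False}
  {b: True, q: True, k: True, u: False}
  {q: True, k: True, b: False, u: False}
  {b: True, u: True, q: False, k: False}
  {u: True, q: False, k: False, b: False}
  {b: True, q: True, u: True, k: False}
  {q: True, u: True, b: False, k: False}
  {b: True, k: True, u: True, q: False}
  {k: True, u: True, q: False, b: False}
  {b: True, q: True, k: True, u: True}


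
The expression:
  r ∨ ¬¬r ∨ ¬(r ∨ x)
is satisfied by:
  {r: True, x: False}
  {x: False, r: False}
  {x: True, r: True}


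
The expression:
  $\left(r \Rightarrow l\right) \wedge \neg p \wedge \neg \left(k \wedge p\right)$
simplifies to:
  $\neg p \wedge \left(l \vee \neg r\right)$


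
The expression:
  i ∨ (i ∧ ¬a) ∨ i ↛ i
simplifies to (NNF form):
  i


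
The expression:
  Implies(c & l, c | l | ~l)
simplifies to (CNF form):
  True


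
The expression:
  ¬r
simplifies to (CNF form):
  ¬r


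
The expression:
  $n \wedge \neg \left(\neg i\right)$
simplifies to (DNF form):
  $i \wedge n$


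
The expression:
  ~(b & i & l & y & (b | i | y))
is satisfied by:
  {l: False, y: False, i: False, b: False}
  {b: True, l: False, y: False, i: False}
  {i: True, l: False, y: False, b: False}
  {b: True, i: True, l: False, y: False}
  {y: True, b: False, l: False, i: False}
  {b: True, y: True, l: False, i: False}
  {i: True, y: True, b: False, l: False}
  {b: True, i: True, y: True, l: False}
  {l: True, i: False, y: False, b: False}
  {b: True, l: True, i: False, y: False}
  {i: True, l: True, b: False, y: False}
  {b: True, i: True, l: True, y: False}
  {y: True, l: True, i: False, b: False}
  {b: True, y: True, l: True, i: False}
  {i: True, y: True, l: True, b: False}


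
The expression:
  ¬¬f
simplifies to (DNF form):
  f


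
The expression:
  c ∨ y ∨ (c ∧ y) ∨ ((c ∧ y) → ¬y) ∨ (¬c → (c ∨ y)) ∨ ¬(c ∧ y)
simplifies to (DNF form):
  True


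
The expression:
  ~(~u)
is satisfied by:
  {u: True}


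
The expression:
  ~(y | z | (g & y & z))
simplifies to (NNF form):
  ~y & ~z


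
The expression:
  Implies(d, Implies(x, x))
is always true.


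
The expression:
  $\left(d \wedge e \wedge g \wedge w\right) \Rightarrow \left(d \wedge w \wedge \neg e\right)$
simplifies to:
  $\neg d \vee \neg e \vee \neg g \vee \neg w$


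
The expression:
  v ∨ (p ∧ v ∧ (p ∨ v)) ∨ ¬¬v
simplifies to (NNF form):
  v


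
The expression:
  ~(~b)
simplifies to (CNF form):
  b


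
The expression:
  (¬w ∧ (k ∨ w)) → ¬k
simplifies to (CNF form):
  w ∨ ¬k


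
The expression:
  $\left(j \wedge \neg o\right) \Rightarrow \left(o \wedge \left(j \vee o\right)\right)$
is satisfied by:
  {o: True, j: False}
  {j: False, o: False}
  {j: True, o: True}


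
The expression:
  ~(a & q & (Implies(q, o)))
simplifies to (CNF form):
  ~a | ~o | ~q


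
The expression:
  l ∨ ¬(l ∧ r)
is always true.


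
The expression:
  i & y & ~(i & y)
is never true.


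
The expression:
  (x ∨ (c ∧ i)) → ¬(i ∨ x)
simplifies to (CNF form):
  ¬x ∧ (¬c ∨ ¬i)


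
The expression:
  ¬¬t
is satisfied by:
  {t: True}


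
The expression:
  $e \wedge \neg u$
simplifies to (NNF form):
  $e \wedge \neg u$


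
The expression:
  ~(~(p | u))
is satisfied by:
  {u: True, p: True}
  {u: True, p: False}
  {p: True, u: False}


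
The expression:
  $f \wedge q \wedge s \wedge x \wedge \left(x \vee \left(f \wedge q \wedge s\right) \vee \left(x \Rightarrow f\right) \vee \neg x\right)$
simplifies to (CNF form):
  $f \wedge q \wedge s \wedge x$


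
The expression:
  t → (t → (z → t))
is always true.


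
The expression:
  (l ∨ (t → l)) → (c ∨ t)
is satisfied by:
  {t: True, c: True}
  {t: True, c: False}
  {c: True, t: False}


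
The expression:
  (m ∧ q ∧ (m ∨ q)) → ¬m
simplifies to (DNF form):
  ¬m ∨ ¬q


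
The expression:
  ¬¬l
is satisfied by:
  {l: True}


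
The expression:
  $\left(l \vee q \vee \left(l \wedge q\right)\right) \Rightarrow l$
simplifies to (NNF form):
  $l \vee \neg q$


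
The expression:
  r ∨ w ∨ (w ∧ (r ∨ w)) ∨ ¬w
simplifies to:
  True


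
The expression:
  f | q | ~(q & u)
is always true.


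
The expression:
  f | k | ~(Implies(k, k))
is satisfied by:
  {k: True, f: True}
  {k: True, f: False}
  {f: True, k: False}


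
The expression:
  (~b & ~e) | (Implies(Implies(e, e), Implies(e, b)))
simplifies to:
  b | ~e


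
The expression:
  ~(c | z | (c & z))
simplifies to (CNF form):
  ~c & ~z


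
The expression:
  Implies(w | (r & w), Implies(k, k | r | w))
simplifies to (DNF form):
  True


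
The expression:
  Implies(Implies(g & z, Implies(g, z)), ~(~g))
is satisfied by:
  {g: True}


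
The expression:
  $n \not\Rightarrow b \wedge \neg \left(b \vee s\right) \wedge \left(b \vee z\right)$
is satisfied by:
  {z: True, n: True, b: False, s: False}


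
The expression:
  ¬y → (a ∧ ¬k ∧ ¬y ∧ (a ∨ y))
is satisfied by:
  {y: True, a: True, k: False}
  {y: True, a: False, k: False}
  {y: True, k: True, a: True}
  {y: True, k: True, a: False}
  {a: True, k: False, y: False}


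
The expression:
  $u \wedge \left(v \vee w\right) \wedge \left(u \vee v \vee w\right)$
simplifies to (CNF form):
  $u \wedge \left(v \vee w\right)$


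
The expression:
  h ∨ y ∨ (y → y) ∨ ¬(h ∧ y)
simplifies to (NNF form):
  True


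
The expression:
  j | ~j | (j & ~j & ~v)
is always true.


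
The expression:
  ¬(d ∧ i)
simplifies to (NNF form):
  ¬d ∨ ¬i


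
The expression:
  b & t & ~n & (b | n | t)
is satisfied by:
  {t: True, b: True, n: False}


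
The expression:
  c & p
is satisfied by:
  {c: True, p: True}


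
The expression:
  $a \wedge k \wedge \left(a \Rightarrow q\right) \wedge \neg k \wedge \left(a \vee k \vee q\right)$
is never true.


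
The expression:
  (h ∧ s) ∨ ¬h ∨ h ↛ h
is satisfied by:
  {s: True, h: False}
  {h: False, s: False}
  {h: True, s: True}


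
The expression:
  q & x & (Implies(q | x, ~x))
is never true.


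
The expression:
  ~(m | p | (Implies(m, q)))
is never true.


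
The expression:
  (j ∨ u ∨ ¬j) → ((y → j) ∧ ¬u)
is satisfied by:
  {j: True, u: False, y: False}
  {u: False, y: False, j: False}
  {y: True, j: True, u: False}


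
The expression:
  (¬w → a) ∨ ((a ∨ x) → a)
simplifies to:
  a ∨ w ∨ ¬x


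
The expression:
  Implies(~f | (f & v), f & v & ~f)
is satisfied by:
  {f: True, v: False}


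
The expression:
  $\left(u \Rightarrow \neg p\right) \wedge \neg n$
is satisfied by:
  {n: False, p: False, u: False}
  {u: True, n: False, p: False}
  {p: True, n: False, u: False}


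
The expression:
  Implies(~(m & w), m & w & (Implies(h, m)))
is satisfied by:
  {m: True, w: True}


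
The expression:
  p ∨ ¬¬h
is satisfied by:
  {p: True, h: True}
  {p: True, h: False}
  {h: True, p: False}


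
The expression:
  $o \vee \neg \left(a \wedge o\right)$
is always true.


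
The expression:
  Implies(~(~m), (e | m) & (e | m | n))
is always true.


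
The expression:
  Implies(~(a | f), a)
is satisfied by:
  {a: True, f: True}
  {a: True, f: False}
  {f: True, a: False}


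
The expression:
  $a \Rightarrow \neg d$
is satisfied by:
  {d: False, a: False}
  {a: True, d: False}
  {d: True, a: False}


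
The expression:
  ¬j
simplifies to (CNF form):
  ¬j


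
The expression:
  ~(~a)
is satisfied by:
  {a: True}


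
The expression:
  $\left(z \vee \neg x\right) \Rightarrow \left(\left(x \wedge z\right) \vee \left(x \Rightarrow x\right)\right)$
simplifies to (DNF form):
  $\text{True}$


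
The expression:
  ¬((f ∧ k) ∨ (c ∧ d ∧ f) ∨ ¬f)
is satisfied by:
  {f: True, k: False, c: False, d: False}
  {d: True, f: True, k: False, c: False}
  {c: True, f: True, k: False, d: False}


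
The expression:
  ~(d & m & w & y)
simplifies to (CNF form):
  ~d | ~m | ~w | ~y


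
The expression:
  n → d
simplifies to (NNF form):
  d ∨ ¬n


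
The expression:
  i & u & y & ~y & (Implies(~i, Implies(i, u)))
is never true.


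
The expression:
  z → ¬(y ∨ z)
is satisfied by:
  {z: False}


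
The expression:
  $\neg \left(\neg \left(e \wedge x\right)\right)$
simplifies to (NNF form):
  $e \wedge x$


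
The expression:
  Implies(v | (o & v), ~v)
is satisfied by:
  {v: False}


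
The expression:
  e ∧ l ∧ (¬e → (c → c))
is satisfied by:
  {e: True, l: True}


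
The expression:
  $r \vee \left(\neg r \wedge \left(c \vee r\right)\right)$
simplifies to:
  $c \vee r$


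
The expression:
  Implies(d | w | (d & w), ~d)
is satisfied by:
  {d: False}


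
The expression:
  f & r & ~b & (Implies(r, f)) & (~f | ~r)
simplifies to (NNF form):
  False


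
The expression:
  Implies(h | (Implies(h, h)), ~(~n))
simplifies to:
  n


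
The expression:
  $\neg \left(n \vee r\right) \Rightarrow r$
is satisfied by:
  {r: True, n: True}
  {r: True, n: False}
  {n: True, r: False}


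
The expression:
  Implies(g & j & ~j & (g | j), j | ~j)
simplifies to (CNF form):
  True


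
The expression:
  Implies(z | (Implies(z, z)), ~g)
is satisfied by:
  {g: False}


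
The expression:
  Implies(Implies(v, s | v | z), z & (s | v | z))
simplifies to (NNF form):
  z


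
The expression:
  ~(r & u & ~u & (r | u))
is always true.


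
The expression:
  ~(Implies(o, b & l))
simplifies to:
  o & (~b | ~l)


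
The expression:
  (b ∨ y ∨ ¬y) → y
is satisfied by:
  {y: True}


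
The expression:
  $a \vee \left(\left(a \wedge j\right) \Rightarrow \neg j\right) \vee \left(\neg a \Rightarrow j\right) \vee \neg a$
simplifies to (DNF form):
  $\text{True}$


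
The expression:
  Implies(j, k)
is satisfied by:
  {k: True, j: False}
  {j: False, k: False}
  {j: True, k: True}


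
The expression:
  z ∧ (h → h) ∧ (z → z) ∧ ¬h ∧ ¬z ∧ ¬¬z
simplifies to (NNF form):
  False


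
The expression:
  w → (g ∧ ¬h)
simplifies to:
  (g ∧ ¬h) ∨ ¬w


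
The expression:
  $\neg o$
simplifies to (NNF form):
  $\neg o$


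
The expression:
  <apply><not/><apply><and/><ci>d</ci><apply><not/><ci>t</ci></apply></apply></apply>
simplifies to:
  <apply><or/><ci>t</ci><apply><not/><ci>d</ci></apply></apply>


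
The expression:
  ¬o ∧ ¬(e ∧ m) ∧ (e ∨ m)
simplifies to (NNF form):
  ¬o ∧ (e ∨ m) ∧ (¬e ∨ ¬m)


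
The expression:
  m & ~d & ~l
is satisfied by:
  {m: True, d: False, l: False}


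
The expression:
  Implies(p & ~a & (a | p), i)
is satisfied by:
  {i: True, a: True, p: False}
  {i: True, p: False, a: False}
  {a: True, p: False, i: False}
  {a: False, p: False, i: False}
  {i: True, a: True, p: True}
  {i: True, p: True, a: False}
  {a: True, p: True, i: False}


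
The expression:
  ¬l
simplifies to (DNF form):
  ¬l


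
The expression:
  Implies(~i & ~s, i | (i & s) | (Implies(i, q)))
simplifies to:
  True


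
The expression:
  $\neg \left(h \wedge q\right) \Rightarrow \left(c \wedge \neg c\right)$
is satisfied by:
  {h: True, q: True}


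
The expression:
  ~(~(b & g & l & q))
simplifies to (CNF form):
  b & g & l & q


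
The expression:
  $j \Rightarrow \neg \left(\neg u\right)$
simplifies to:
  $u \vee \neg j$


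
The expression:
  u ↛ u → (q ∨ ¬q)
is always true.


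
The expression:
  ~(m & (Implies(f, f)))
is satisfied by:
  {m: False}


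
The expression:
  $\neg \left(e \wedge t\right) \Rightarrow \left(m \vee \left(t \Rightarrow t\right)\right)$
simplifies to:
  $\text{True}$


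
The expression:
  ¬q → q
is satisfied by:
  {q: True}


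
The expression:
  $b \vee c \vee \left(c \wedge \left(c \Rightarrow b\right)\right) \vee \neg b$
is always true.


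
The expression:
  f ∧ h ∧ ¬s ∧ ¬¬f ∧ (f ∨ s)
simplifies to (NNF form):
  f ∧ h ∧ ¬s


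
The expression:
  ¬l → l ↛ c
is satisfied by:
  {l: True}


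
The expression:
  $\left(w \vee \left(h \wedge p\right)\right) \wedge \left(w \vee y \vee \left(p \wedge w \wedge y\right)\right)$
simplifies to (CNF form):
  $\left(h \vee w\right) \wedge \left(p \vee w\right) \wedge \left(w \vee y\right)$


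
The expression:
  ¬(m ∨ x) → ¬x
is always true.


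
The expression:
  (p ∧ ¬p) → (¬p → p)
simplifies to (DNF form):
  True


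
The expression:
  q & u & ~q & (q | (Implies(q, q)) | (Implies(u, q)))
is never true.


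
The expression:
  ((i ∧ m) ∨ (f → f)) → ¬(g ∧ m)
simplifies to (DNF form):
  ¬g ∨ ¬m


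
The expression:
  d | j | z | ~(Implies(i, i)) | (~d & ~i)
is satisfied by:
  {d: True, z: True, j: True, i: False}
  {d: True, z: True, j: False, i: False}
  {d: True, j: True, z: False, i: False}
  {d: True, j: False, z: False, i: False}
  {z: True, j: True, d: False, i: False}
  {z: True, j: False, d: False, i: False}
  {j: True, d: False, z: False, i: False}
  {j: False, d: False, z: False, i: False}
  {i: True, d: True, z: True, j: True}
  {i: True, d: True, z: True, j: False}
  {i: True, d: True, j: True, z: False}
  {i: True, d: True, j: False, z: False}
  {i: True, z: True, j: True, d: False}
  {i: True, z: True, j: False, d: False}
  {i: True, j: True, z: False, d: False}


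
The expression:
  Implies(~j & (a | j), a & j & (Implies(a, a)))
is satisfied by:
  {j: True, a: False}
  {a: False, j: False}
  {a: True, j: True}


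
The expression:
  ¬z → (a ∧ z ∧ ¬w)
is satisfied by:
  {z: True}


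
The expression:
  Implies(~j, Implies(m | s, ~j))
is always true.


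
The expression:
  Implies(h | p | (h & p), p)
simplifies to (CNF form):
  p | ~h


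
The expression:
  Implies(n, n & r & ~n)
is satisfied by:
  {n: False}


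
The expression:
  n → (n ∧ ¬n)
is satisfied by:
  {n: False}


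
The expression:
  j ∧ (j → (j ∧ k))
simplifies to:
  j ∧ k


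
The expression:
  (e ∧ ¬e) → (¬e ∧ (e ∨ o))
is always true.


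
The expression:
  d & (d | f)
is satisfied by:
  {d: True}


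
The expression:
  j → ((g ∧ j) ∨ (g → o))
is always true.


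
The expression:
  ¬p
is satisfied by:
  {p: False}


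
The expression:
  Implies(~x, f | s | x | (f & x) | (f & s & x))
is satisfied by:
  {x: True, s: True, f: True}
  {x: True, s: True, f: False}
  {x: True, f: True, s: False}
  {x: True, f: False, s: False}
  {s: True, f: True, x: False}
  {s: True, f: False, x: False}
  {f: True, s: False, x: False}


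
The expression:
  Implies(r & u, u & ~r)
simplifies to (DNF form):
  ~r | ~u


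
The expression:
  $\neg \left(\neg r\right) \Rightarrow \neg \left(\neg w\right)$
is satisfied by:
  {w: True, r: False}
  {r: False, w: False}
  {r: True, w: True}


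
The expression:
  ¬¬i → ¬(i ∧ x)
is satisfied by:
  {x: False, i: False}
  {i: True, x: False}
  {x: True, i: False}


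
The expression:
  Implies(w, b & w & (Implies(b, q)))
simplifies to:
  ~w | (b & q)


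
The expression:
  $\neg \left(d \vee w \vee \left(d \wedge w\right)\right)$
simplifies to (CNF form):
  $\neg d \wedge \neg w$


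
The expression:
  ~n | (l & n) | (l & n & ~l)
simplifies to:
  l | ~n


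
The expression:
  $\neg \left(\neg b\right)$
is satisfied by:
  {b: True}


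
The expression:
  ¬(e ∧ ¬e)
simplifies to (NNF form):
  True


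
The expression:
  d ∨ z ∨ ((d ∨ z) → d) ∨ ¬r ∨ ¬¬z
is always true.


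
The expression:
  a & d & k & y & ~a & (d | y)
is never true.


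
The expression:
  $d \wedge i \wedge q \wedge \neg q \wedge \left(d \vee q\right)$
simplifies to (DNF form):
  $\text{False}$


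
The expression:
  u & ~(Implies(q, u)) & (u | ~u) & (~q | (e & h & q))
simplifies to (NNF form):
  False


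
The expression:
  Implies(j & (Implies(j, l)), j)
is always true.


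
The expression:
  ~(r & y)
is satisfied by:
  {y: False, r: False}
  {r: True, y: False}
  {y: True, r: False}


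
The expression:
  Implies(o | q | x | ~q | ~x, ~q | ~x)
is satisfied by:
  {q: False, x: False}
  {x: True, q: False}
  {q: True, x: False}


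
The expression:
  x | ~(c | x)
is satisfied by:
  {x: True, c: False}
  {c: False, x: False}
  {c: True, x: True}


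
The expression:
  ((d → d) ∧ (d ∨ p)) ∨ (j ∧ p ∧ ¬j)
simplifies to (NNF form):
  d ∨ p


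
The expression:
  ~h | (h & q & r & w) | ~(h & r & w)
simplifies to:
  q | ~h | ~r | ~w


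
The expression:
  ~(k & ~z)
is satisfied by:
  {z: True, k: False}
  {k: False, z: False}
  {k: True, z: True}


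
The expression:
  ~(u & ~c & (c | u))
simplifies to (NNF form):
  c | ~u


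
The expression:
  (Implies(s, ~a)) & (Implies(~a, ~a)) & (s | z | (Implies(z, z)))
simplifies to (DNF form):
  ~a | ~s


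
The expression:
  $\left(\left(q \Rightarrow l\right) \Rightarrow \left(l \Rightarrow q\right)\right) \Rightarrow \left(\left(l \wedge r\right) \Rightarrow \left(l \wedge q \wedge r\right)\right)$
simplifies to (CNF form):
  $\text{True}$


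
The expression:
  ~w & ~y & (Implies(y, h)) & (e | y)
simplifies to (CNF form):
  e & ~w & ~y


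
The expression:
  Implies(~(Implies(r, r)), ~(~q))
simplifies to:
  True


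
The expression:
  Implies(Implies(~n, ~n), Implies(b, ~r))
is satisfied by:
  {b: False, r: False}
  {r: True, b: False}
  {b: True, r: False}


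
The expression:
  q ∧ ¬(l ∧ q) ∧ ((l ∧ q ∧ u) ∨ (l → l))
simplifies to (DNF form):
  q ∧ ¬l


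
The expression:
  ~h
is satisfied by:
  {h: False}


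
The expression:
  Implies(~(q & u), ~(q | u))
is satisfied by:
  {u: False, q: False}
  {q: True, u: True}


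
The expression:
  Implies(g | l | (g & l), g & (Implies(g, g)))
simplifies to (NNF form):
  g | ~l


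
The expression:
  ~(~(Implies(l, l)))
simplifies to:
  True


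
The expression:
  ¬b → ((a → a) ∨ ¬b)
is always true.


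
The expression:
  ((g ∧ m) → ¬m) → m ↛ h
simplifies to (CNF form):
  m ∧ (g ∨ ¬h)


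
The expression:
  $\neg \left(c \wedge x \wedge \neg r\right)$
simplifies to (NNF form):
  $r \vee \neg c \vee \neg x$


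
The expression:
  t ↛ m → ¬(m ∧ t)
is always true.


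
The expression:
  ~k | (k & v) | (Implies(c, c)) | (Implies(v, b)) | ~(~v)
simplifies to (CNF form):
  True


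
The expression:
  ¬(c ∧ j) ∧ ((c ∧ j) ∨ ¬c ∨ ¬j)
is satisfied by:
  {c: False, j: False}
  {j: True, c: False}
  {c: True, j: False}


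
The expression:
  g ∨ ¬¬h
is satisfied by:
  {g: True, h: True}
  {g: True, h: False}
  {h: True, g: False}


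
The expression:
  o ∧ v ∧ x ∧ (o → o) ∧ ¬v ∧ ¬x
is never true.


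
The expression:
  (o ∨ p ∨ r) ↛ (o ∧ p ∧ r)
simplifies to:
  (o ∧ ¬p) ∨ (p ∧ ¬r) ∨ (r ∧ ¬o)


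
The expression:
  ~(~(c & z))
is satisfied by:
  {c: True, z: True}


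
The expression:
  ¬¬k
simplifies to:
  k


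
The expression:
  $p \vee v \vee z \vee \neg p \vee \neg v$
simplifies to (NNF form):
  $\text{True}$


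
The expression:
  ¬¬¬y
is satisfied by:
  {y: False}


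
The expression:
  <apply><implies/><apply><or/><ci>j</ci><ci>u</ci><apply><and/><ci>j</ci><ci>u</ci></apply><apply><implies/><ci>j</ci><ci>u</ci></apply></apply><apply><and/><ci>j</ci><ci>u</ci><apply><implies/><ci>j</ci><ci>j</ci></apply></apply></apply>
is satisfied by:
  {j: True, u: True}


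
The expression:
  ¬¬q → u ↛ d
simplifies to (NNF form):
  (u ∧ ¬d) ∨ ¬q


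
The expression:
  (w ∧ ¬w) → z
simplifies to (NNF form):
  True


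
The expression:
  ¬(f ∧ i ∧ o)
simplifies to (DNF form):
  ¬f ∨ ¬i ∨ ¬o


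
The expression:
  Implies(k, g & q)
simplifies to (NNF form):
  ~k | (g & q)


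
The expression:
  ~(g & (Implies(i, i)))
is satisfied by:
  {g: False}


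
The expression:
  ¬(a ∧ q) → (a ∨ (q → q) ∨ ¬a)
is always true.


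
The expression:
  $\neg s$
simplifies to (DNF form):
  $\neg s$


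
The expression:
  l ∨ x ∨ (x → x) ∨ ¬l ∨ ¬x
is always true.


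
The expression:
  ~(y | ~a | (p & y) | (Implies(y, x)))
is never true.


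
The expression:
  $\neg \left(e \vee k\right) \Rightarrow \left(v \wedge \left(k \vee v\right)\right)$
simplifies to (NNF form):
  $e \vee k \vee v$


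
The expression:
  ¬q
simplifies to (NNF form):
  ¬q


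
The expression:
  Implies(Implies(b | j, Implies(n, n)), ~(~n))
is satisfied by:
  {n: True}


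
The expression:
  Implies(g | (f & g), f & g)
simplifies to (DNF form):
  f | ~g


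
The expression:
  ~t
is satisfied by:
  {t: False}


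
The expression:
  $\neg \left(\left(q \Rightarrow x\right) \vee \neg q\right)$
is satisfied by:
  {q: True, x: False}


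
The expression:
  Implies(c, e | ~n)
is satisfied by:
  {e: True, c: False, n: False}
  {c: False, n: False, e: False}
  {n: True, e: True, c: False}
  {n: True, c: False, e: False}
  {e: True, c: True, n: False}
  {c: True, e: False, n: False}
  {n: True, c: True, e: True}


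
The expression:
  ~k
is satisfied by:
  {k: False}


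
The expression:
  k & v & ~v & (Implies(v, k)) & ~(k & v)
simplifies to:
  False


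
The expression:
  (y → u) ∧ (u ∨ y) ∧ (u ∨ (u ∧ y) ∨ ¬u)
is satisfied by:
  {u: True}


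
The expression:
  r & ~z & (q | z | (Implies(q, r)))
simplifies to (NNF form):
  r & ~z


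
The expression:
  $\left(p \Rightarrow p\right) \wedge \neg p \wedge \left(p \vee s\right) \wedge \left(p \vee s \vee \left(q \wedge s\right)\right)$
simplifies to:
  $s \wedge \neg p$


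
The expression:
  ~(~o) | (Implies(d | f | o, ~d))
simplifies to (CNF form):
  o | ~d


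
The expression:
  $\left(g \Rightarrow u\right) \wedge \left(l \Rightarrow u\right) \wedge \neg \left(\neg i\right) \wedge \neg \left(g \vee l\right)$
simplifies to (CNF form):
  $i \wedge \neg g \wedge \neg l$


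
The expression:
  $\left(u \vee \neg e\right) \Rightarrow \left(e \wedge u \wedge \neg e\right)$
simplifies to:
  $e \wedge \neg u$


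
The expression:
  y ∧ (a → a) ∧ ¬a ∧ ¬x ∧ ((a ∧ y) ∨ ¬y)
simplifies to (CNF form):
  False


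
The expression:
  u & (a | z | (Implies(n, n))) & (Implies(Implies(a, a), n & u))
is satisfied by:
  {u: True, n: True}


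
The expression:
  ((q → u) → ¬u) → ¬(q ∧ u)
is always true.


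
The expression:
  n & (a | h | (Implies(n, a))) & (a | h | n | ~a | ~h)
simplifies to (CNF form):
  n & (a | h)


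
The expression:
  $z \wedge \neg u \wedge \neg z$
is never true.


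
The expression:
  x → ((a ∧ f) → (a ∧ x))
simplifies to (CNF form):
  True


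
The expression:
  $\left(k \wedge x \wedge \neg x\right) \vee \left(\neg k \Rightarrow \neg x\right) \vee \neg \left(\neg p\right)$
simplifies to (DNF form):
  $k \vee p \vee \neg x$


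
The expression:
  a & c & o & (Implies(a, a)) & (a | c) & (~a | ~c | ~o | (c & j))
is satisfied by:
  {a: True, c: True, j: True, o: True}


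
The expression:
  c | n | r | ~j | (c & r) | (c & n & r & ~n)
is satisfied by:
  {r: True, n: True, c: True, j: False}
  {r: True, n: True, c: False, j: False}
  {r: True, c: True, n: False, j: False}
  {r: True, c: False, n: False, j: False}
  {n: True, c: True, r: False, j: False}
  {n: True, r: False, c: False, j: False}
  {n: False, c: True, r: False, j: False}
  {n: False, r: False, c: False, j: False}
  {r: True, j: True, n: True, c: True}
  {r: True, j: True, n: True, c: False}
  {r: True, j: True, c: True, n: False}
  {r: True, j: True, c: False, n: False}
  {j: True, n: True, c: True, r: False}
  {j: True, n: True, c: False, r: False}
  {j: True, c: True, n: False, r: False}


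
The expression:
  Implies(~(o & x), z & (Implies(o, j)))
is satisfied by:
  {j: True, x: True, z: True, o: False}
  {j: True, z: True, x: False, o: False}
  {x: True, z: True, j: False, o: False}
  {z: True, j: False, x: False, o: False}
  {o: True, j: True, z: True, x: True}
  {o: True, j: True, z: True, x: False}
  {o: True, z: True, x: True, j: False}
  {j: True, x: True, o: True, z: False}
  {x: True, o: True, j: False, z: False}


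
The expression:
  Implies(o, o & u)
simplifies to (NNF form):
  u | ~o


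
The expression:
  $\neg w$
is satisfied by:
  {w: False}


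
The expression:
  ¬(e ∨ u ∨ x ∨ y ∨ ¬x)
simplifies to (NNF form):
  False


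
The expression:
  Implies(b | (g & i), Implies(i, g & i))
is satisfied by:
  {g: True, b: False, i: False}
  {g: False, b: False, i: False}
  {i: True, g: True, b: False}
  {i: True, g: False, b: False}
  {b: True, g: True, i: False}
  {b: True, g: False, i: False}
  {b: True, i: True, g: True}


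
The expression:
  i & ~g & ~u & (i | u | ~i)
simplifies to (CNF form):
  i & ~g & ~u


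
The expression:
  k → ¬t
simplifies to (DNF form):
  ¬k ∨ ¬t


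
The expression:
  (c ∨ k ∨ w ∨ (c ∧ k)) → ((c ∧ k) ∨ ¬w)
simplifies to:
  (c ∧ k) ∨ ¬w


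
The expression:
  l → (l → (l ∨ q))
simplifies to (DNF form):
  True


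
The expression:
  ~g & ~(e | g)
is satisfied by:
  {g: False, e: False}


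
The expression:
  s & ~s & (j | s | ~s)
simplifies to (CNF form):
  False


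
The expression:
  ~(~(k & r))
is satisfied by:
  {r: True, k: True}


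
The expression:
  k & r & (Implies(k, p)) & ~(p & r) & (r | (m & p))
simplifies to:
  False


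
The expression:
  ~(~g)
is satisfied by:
  {g: True}


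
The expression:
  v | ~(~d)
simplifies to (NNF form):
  d | v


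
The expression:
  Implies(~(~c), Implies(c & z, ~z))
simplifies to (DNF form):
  ~c | ~z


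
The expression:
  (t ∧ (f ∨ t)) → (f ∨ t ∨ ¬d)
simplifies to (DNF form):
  True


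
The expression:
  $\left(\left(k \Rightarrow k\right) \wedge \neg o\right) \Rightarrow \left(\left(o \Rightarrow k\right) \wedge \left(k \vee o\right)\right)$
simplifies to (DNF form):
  $k \vee o$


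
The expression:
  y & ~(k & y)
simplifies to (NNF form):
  y & ~k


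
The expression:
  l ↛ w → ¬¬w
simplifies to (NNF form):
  w ∨ ¬l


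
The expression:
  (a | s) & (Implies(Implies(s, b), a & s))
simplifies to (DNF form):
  (a & s) | (s & ~b)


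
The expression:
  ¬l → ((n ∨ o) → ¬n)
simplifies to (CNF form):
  l ∨ ¬n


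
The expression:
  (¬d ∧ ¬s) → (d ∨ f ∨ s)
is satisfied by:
  {d: True, s: True, f: True}
  {d: True, s: True, f: False}
  {d: True, f: True, s: False}
  {d: True, f: False, s: False}
  {s: True, f: True, d: False}
  {s: True, f: False, d: False}
  {f: True, s: False, d: False}


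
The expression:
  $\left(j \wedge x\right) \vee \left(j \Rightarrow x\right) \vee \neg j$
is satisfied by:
  {x: True, j: False}
  {j: False, x: False}
  {j: True, x: True}


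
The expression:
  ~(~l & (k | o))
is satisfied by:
  {l: True, o: False, k: False}
  {l: True, k: True, o: False}
  {l: True, o: True, k: False}
  {l: True, k: True, o: True}
  {k: False, o: False, l: False}


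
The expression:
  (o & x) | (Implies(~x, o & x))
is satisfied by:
  {x: True}


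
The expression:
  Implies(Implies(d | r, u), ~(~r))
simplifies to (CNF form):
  (d | r) & (r | ~u)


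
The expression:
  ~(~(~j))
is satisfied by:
  {j: False}


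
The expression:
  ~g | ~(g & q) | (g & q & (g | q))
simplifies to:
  True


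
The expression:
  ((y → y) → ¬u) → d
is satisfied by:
  {d: True, u: True}
  {d: True, u: False}
  {u: True, d: False}


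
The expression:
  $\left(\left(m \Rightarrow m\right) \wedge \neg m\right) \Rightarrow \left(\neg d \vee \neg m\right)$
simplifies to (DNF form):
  $\text{True}$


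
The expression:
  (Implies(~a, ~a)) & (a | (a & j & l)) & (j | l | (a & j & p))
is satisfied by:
  {a: True, l: True, j: True}
  {a: True, l: True, j: False}
  {a: True, j: True, l: False}


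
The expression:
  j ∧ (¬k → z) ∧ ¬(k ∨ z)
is never true.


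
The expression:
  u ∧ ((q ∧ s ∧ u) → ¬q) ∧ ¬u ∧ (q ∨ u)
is never true.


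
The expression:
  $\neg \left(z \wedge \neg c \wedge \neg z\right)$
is always true.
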